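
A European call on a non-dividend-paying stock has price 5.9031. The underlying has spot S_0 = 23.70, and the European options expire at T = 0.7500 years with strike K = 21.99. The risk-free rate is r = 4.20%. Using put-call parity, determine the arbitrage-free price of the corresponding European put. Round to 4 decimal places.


Put-call parity: C - P = S_0 * exp(-qT) - K * exp(-rT).
S_0 * exp(-qT) = 23.7000 * 1.00000000 = 23.70000000
K * exp(-rT) = 21.9900 * 0.96899096 = 21.30811113
P = C - S*exp(-qT) + K*exp(-rT)
P = 5.9031 - 23.70000000 + 21.30811113 = 3.5112

Answer: Put price = 3.5112


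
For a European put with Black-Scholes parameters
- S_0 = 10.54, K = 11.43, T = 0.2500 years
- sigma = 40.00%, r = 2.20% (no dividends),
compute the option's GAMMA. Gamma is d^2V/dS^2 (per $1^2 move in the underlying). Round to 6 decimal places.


Answer: Gamma = 0.182087

Derivation:
d1 = -0.2778196735; d2 = -0.4778196735
phi(d1) = 0.3838396397; exp(-qT) = 1.0000000000; exp(-rT) = 0.9945150973
Gamma = exp(-qT) * phi(d1) / (S * sigma * sqrt(T)) = 1.0000000000 * 0.3838396397 / (10.5400 * 0.4000 * 0.5000000000) = 0.182087


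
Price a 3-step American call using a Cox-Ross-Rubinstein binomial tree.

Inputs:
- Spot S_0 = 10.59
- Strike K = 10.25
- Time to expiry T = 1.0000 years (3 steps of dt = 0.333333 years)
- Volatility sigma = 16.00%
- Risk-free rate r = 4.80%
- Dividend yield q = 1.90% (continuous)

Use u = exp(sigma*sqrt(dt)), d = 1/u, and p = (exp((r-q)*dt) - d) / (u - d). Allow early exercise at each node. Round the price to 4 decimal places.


dt = T/N = 0.333333
u = exp(sigma*sqrt(dt)) = 1.096777; d = 1/u = 0.911762
p = (exp((r-q)*dt) - d) / (u - d) = 0.529424
Discount per step: exp(-r*dt) = 0.984127
Stock lattice S(k, i) with i counting down-moves:
  k=0: S(0,0) = 10.5900
  k=1: S(1,0) = 11.6149; S(1,1) = 9.6556
  k=2: S(2,0) = 12.7389; S(2,1) = 10.5900; S(2,2) = 8.8036
  k=3: S(3,0) = 13.9718; S(3,1) = 11.6149; S(3,2) = 9.6556; S(3,3) = 8.0268
Terminal payoffs V(N, i) = max(S_T - K, 0):
  V(3,0) = 3.721762; V(3,1) = 1.364870; V(3,2) = 0.000000; V(3,3) = 0.000000
Backward induction: V(k, i) = exp(-r*dt) * [p * V(k+1, i) + (1-p) * V(k+1, i+1)]; then take max(V_cont, immediate exercise) for American.
  V(2,0) = exp(-r*dt) * [p*3.721762 + (1-p)*1.364870] = 2.571195; exercise = 2.488925; V(2,0) = max -> 2.571195
  V(2,1) = exp(-r*dt) * [p*1.364870 + (1-p)*0.000000] = 0.711125; exercise = 0.340000; V(2,1) = max -> 0.711125
  V(2,2) = exp(-r*dt) * [p*0.000000 + (1-p)*0.000000] = 0.000000; exercise = 0.000000; V(2,2) = max -> 0.000000
  V(1,0) = exp(-r*dt) * [p*2.571195 + (1-p)*0.711125] = 1.668972; exercise = 1.364870; V(1,0) = max -> 1.668972
  V(1,1) = exp(-r*dt) * [p*0.711125 + (1-p)*0.000000] = 0.370511; exercise = 0.000000; V(1,1) = max -> 0.370511
  V(0,0) = exp(-r*dt) * [p*1.668972 + (1-p)*0.370511] = 1.041155; exercise = 0.340000; V(0,0) = max -> 1.041155

Answer: Price = V(0,0) = 1.0412


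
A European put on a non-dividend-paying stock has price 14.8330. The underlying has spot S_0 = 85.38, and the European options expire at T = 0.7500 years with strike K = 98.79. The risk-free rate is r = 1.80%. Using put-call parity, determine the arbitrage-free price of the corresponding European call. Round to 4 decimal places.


Answer: Call price = 2.7477

Derivation:
Put-call parity: C - P = S_0 * exp(-qT) - K * exp(-rT).
S_0 * exp(-qT) = 85.3800 * 1.00000000 = 85.38000000
K * exp(-rT) = 98.7900 * 0.98659072 = 97.46529687
C = P + S*exp(-qT) - K*exp(-rT)
C = 14.8330 + 85.38000000 - 97.46529687 = 2.7477


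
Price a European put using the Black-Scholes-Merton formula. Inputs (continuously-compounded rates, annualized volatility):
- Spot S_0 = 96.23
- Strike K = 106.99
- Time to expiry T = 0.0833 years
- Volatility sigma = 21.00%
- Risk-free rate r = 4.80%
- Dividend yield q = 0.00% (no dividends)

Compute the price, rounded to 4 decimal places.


Answer: Price = 10.4501

Derivation:
d1 = (ln(S/K) + (r - q + 0.5*sigma^2) * T) / (sigma * sqrt(T)) = -1.65252634
d2 = d1 - sigma * sqrt(T) = -1.71313600
exp(-rT) = 0.99600958; exp(-qT) = 1.00000000
P = K * exp(-rT) * N(-d2) - S_0 * exp(-qT) * N(-d1)
N(-d1) = 0.95078635; N(-d2) = 0.95665624
P = 106.9900 * 0.99600958 * 0.95665624 - 96.2300 * 1.00000000 * 0.95078635 = 10.4501


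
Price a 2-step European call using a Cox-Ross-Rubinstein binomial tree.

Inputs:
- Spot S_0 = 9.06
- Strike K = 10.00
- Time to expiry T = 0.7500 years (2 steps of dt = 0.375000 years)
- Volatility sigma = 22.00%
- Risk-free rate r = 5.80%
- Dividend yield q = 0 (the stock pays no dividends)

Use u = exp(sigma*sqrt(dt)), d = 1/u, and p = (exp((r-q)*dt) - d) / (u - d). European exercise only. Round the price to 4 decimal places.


Answer: Price = V(0,0) = 0.5347

Derivation:
dt = T/N = 0.375000
u = exp(sigma*sqrt(dt)) = 1.144219; d = 1/u = 0.873959
p = (exp((r-q)*dt) - d) / (u - d) = 0.547730
Discount per step: exp(-r*dt) = 0.978485
Stock lattice S(k, i) with i counting down-moves:
  k=0: S(0,0) = 9.0600
  k=1: S(1,0) = 10.3666; S(1,1) = 7.9181
  k=2: S(2,0) = 11.8617; S(2,1) = 9.0600; S(2,2) = 6.9201
Terminal payoffs V(N, i) = max(S_T - K, 0):
  V(2,0) = 1.861679; V(2,1) = 0.000000; V(2,2) = 0.000000
Backward induction: V(k, i) = exp(-r*dt) * [p * V(k+1, i) + (1-p) * V(k+1, i+1)].
  V(1,0) = exp(-r*dt) * [p*1.861679 + (1-p)*0.000000] = 0.997759
  V(1,1) = exp(-r*dt) * [p*0.000000 + (1-p)*0.000000] = 0.000000
  V(0,0) = exp(-r*dt) * [p*0.997759 + (1-p)*0.000000] = 0.534744


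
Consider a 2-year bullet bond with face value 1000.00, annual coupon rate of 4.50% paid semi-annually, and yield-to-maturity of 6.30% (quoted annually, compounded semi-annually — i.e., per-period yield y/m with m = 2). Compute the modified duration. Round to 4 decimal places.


Coupon per period c = face * coupon_rate / m = 22.500000
Periods per year m = 2; per-period yield y/m = 0.031500
Number of cashflows N = 4
Cashflows (t years, CF_t, discount factor 1/(1+y/m)^(m*t), PV):
  t = 0.5000: CF_t = 22.500000, DF = 0.969462, PV = 21.812894
  t = 1.0000: CF_t = 22.500000, DF = 0.939856, PV = 21.146771
  t = 1.5000: CF_t = 22.500000, DF = 0.911155, PV = 20.500989
  t = 2.0000: CF_t = 1022.500000, DF = 0.883330, PV = 903.205113
Price P = sum_t PV_t = 966.665767
First compute Macaulay numerator sum_t t * PV_t:
  t * PV_t at t = 0.5000: 10.906447
  t * PV_t at t = 1.0000: 21.146771
  t * PV_t at t = 1.5000: 30.751484
  t * PV_t at t = 2.0000: 1806.410226
Macaulay duration D = 1869.214928 / 966.665767 = 1.933672
Modified duration = D / (1 + y/m) = 1.933672 / (1 + 0.031500) = 1.874622

Answer: Modified duration = 1.8746


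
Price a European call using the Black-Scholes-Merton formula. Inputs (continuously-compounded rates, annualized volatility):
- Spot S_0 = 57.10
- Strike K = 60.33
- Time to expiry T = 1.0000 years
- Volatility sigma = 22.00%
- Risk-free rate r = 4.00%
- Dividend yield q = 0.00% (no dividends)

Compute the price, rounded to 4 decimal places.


Answer: Price = 4.6188

Derivation:
d1 = (ln(S/K) + (r - q + 0.5*sigma^2) * T) / (sigma * sqrt(T)) = 0.04170284
d2 = d1 - sigma * sqrt(T) = -0.17829716
exp(-rT) = 0.96078944; exp(-qT) = 1.00000000
C = S_0 * exp(-qT) * N(d1) - K * exp(-rT) * N(d2)
N(d1) = 0.51663220; N(d2) = 0.42924480
C = 57.1000 * 1.00000000 * 0.51663220 - 60.3300 * 0.96078944 * 0.42924480 = 4.6188


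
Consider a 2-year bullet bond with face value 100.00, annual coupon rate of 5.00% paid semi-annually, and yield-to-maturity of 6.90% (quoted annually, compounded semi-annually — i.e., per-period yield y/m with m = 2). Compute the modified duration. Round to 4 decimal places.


Answer: Modified duration = 1.8623

Derivation:
Coupon per period c = face * coupon_rate / m = 2.500000
Periods per year m = 2; per-period yield y/m = 0.034500
Number of cashflows N = 4
Cashflows (t years, CF_t, discount factor 1/(1+y/m)^(m*t), PV):
  t = 0.5000: CF_t = 2.500000, DF = 0.966651, PV = 2.416626
  t = 1.0000: CF_t = 2.500000, DF = 0.934413, PV = 2.336033
  t = 1.5000: CF_t = 2.500000, DF = 0.903251, PV = 2.258128
  t = 2.0000: CF_t = 102.500000, DF = 0.873128, PV = 89.495641
Price P = sum_t PV_t = 96.506429
First compute Macaulay numerator sum_t t * PV_t:
  t * PV_t at t = 0.5000: 1.208313
  t * PV_t at t = 1.0000: 2.336033
  t * PV_t at t = 1.5000: 3.387192
  t * PV_t at t = 2.0000: 178.991283
Macaulay duration D = 185.922821 / 96.506429 = 1.926533
Modified duration = D / (1 + y/m) = 1.926533 / (1 + 0.034500) = 1.862284


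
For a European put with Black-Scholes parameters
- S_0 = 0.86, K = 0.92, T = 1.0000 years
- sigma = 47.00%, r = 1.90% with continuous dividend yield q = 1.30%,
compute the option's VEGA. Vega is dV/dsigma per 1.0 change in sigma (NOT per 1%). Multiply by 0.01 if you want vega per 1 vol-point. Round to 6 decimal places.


Answer: Vega = 0.336823

Derivation:
d1 = 0.1042738706; d2 = -0.3657261294
phi(d1) = 0.3967793075; exp(-qT) = 0.9870841350; exp(-rT) = 0.9811793622
Vega = S * exp(-qT) * phi(d1) * sqrt(T) = 0.8600 * 0.9870841350 * 0.3967793075 * 1.0000000000 = 0.336823


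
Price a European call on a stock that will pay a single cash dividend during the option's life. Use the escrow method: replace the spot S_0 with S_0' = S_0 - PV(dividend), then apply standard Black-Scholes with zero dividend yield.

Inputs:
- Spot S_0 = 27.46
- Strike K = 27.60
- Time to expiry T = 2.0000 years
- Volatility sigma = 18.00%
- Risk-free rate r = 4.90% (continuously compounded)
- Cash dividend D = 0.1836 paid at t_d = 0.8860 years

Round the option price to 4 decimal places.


Answer: Price = 3.9297

Derivation:
PV(D) = D * exp(-r * t_d) = 0.1836 * 0.95751490 = 0.17579974
S_0' = S_0 - PV(D) = 27.4600 - 0.17579974 = 27.28420026
d1 = (ln(S_0'/K) + (r + sigma^2/2)*T) / (sigma*sqrt(T)) = 0.46705195
d2 = d1 - sigma*sqrt(T) = 0.21249351
exp(-rT) = 0.90664890
N(d1) = 0.67976865; N(d2) = 0.58413898
C = S_0' * N(d1) - K * exp(-rT) * N(d2) = 27.28420026 * 0.67976865 - 27.6000 * 0.90664890 * 0.58413898 = 3.9297


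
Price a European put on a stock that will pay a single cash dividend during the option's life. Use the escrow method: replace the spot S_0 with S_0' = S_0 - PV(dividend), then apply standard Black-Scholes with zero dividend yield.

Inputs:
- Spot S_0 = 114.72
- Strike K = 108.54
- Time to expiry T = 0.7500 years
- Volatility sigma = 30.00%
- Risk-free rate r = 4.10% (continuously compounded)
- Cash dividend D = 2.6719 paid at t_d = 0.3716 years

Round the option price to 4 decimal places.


PV(D) = D * exp(-r * t_d) = 2.6719 * 0.98487987 = 2.63150054
S_0' = S_0 - PV(D) = 114.7200 - 2.63150054 = 112.08849946
d1 = (ln(S_0'/K) + (r + sigma^2/2)*T) / (sigma*sqrt(T)) = 0.37208287
d2 = d1 - sigma*sqrt(T) = 0.11227525
exp(-rT) = 0.96971797
N(-d1) = 0.35491558; N(-d2) = 0.45530258
P = K * exp(-rT) * N(-d2) - S_0' * N(-d1) = 108.5400 * 0.96971797 * 0.45530258 - 112.08849946 * 0.35491558 = 8.1401

Answer: Price = 8.1401


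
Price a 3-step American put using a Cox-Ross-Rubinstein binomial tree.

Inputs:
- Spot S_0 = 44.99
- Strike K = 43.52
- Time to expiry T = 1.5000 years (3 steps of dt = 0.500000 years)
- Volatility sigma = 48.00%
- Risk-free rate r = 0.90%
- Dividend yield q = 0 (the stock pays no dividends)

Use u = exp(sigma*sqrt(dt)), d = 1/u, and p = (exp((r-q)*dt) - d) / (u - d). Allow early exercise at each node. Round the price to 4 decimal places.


Answer: Price = V(0,0) = 10.0341

Derivation:
dt = T/N = 0.500000
u = exp(sigma*sqrt(dt)) = 1.404121; d = 1/u = 0.712189
p = (exp((r-q)*dt) - d) / (u - d) = 0.422471
Discount per step: exp(-r*dt) = 0.995510
Stock lattice S(k, i) with i counting down-moves:
  k=0: S(0,0) = 44.9900
  k=1: S(1,0) = 63.1714; S(1,1) = 32.0414
  k=2: S(2,0) = 88.7003; S(2,1) = 44.9900; S(2,2) = 22.8196
  k=3: S(3,0) = 124.5459; S(3,1) = 63.1714; S(3,2) = 32.0414; S(3,3) = 16.2518
Terminal payoffs V(N, i) = max(K - S_T, 0):
  V(3,0) = 0.000000; V(3,1) = 0.000000; V(3,2) = 11.478595; V(3,3) = 27.268154
Backward induction: V(k, i) = exp(-r*dt) * [p * V(k+1, i) + (1-p) * V(k+1, i+1)]; then take max(V_cont, immediate exercise) for American.
  V(2,0) = exp(-r*dt) * [p*0.000000 + (1-p)*0.000000] = 0.000000; exercise = 0.000000; V(2,0) = max -> 0.000000
  V(2,1) = exp(-r*dt) * [p*0.000000 + (1-p)*11.478595] = 6.599460; exercise = 0.000000; V(2,1) = max -> 6.599460
  V(2,2) = exp(-r*dt) * [p*11.478595 + (1-p)*27.268154] = 20.505048; exercise = 20.700448; V(2,2) = max -> 20.700448
  V(1,0) = exp(-r*dt) * [p*0.000000 + (1-p)*6.599460] = 3.794269; exercise = 0.000000; V(1,0) = max -> 3.794269
  V(1,1) = exp(-r*dt) * [p*6.599460 + (1-p)*20.700448] = 14.676998; exercise = 11.478595; V(1,1) = max -> 14.676998
  V(0,0) = exp(-r*dt) * [p*3.794269 + (1-p)*14.676998] = 10.034109; exercise = 0.000000; V(0,0) = max -> 10.034109


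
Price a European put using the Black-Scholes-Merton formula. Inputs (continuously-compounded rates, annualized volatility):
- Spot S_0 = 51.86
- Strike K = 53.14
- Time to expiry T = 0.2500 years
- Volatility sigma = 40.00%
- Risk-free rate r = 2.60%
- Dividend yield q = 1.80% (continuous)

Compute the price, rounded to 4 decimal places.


d1 = (ln(S/K) + (r - q + 0.5*sigma^2) * T) / (sigma * sqrt(T)) = -0.01191080
d2 = d1 - sigma * sqrt(T) = -0.21191080
exp(-rT) = 0.99352108; exp(-qT) = 0.99551011
P = K * exp(-rT) * N(-d2) - S_0 * exp(-qT) * N(-d1)
N(-d1) = 0.50475161; N(-d2) = 0.58391169
P = 53.1400 * 0.99352108 * 0.58391169 - 51.8600 * 0.99551011 * 0.50475161 = 4.7691

Answer: Price = 4.7691


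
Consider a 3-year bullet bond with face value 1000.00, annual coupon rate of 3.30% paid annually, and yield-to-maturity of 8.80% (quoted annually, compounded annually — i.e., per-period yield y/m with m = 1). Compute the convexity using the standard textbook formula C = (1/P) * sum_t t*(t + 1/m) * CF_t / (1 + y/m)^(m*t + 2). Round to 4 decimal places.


Coupon per period c = face * coupon_rate / m = 33.000000
Periods per year m = 1; per-period yield y/m = 0.088000
Number of cashflows N = 3
Cashflows (t years, CF_t, discount factor 1/(1+y/m)^(m*t), PV):
  t = 1.0000: CF_t = 33.000000, DF = 0.919118, PV = 30.330882
  t = 2.0000: CF_t = 33.000000, DF = 0.844777, PV = 27.877649
  t = 3.0000: CF_t = 1033.000000, DF = 0.776450, PV = 802.072517
Price P = sum_t PV_t = 860.281048
Convexity numerator sum_t t*(t + 1/m) * CF_t / (1+y/m)^(m*t + 2):
  t = 1.0000: term = 51.245679
  t = 2.0000: term = 141.302423
  t = 3.0000: term = 8130.871373
Convexity = (1/P) * sum = 8323.419475 / 860.281048 = 9.675233

Answer: Convexity = 9.6752


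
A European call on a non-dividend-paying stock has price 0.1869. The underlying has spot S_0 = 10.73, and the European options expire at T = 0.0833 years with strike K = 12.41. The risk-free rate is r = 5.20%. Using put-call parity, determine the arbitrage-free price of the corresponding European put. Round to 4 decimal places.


Answer: Put price = 1.8133

Derivation:
Put-call parity: C - P = S_0 * exp(-qT) - K * exp(-rT).
S_0 * exp(-qT) = 10.7300 * 1.00000000 = 10.73000000
K * exp(-rT) = 12.4100 * 0.99567777 = 12.35636110
P = C - S*exp(-qT) + K*exp(-rT)
P = 0.1869 - 10.73000000 + 12.35636110 = 1.8133


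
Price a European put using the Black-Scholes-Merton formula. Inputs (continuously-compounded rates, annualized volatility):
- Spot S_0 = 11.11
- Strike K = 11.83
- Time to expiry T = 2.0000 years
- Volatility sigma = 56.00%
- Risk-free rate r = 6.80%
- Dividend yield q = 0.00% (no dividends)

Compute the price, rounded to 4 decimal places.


Answer: Price = 2.9210

Derivation:
d1 = (ln(S/K) + (r - q + 0.5*sigma^2) * T) / (sigma * sqrt(T)) = 0.48841750
d2 = d1 - sigma * sqrt(T) = -0.30354209
exp(-rT) = 0.87284263; exp(-qT) = 1.00000000
P = K * exp(-rT) * N(-d2) - S_0 * exp(-qT) * N(-d1)
N(-d1) = 0.31262707; N(-d2) = 0.61926161
P = 11.8300 * 0.87284263 * 0.61926161 - 11.1100 * 1.00000000 * 0.31262707 = 2.9210


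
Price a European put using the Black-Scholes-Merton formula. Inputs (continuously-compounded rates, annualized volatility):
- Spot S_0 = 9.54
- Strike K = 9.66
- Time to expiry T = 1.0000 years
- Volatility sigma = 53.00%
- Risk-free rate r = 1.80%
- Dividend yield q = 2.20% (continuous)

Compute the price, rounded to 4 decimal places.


Answer: Price = 2.0452

Derivation:
d1 = (ln(S/K) + (r - q + 0.5*sigma^2) * T) / (sigma * sqrt(T)) = 0.23386762
d2 = d1 - sigma * sqrt(T) = -0.29613238
exp(-rT) = 0.98216103; exp(-qT) = 0.97824024
P = K * exp(-rT) * N(-d2) - S_0 * exp(-qT) * N(-d1)
N(-d1) = 0.40754388; N(-d2) = 0.61643551
P = 9.6600 * 0.98216103 * 0.61643551 - 9.5400 * 0.97824024 * 0.40754388 = 2.0452


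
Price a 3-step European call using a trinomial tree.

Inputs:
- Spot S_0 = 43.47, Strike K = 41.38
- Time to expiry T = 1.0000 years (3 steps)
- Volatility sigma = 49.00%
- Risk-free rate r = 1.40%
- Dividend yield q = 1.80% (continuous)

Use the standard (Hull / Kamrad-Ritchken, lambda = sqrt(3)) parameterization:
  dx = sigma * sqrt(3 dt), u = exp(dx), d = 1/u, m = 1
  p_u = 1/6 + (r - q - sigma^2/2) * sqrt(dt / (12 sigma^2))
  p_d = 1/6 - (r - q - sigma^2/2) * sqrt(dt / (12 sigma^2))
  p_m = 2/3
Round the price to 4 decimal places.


Answer: Price = V(0,0) = 8.5041

Derivation:
dt = T/N = 0.333333; dx = sigma*sqrt(3*dt) = 0.490000
u = exp(dx) = 1.632316; d = 1/u = 0.612626
p_u = 0.124473, p_m = 0.666667, p_d = 0.208861
Discount per step: exp(-r*dt) = 0.995344
Stock lattice S(k, j) with j the centered position index:
  k=0: S(0,+0) = 43.4700
  k=1: S(1,-1) = 26.6309; S(1,+0) = 43.4700; S(1,+1) = 70.9568
  k=2: S(2,-2) = 16.3148; S(2,-1) = 26.6309; S(2,+0) = 43.4700; S(2,+1) = 70.9568; S(2,+2) = 115.8239
  k=3: S(3,-3) = 9.9949; S(3,-2) = 16.3148; S(3,-1) = 26.6309; S(3,+0) = 43.4700; S(3,+1) = 70.9568; S(3,+2) = 115.8239; S(3,+3) = 189.0613
Terminal payoffs V(N, j) = max(S_T - K, 0):
  V(3,-3) = 0.000000; V(3,-2) = 0.000000; V(3,-1) = 0.000000; V(3,+0) = 2.090000; V(3,+1) = 29.576786; V(3,+2) = 74.443913; V(3,+3) = 147.681252
Backward induction: V(k, j) = exp(-r*dt) * [p_u * V(k+1, j+1) + p_m * V(k+1, j) + p_d * V(k+1, j-1)]
  V(2,-2) = exp(-r*dt) * [p_u*0.000000 + p_m*0.000000 + p_d*0.000000] = 0.000000
  V(2,-1) = exp(-r*dt) * [p_u*2.090000 + p_m*0.000000 + p_d*0.000000] = 0.258937
  V(2,+0) = exp(-r*dt) * [p_u*29.576786 + p_m*2.090000 + p_d*0.000000] = 5.051211
  V(2,+1) = exp(-r*dt) * [p_u*74.443913 + p_m*29.576786 + p_d*2.090000] = 29.283641
  V(2,+2) = exp(-r*dt) * [p_u*147.681252 + p_m*74.443913 + p_d*29.576786] = 73.843587
  V(1,-1) = exp(-r*dt) * [p_u*5.051211 + p_m*0.258937 + p_d*0.000000] = 0.797632
  V(1,+0) = exp(-r*dt) * [p_u*29.283641 + p_m*5.051211 + p_d*0.258937] = 7.033672
  V(1,+1) = exp(-r*dt) * [p_u*73.843587 + p_m*29.283641 + p_d*5.051211] = 29.630345
  V(0,+0) = exp(-r*dt) * [p_u*29.630345 + p_m*7.033672 + p_d*0.797632] = 8.504101


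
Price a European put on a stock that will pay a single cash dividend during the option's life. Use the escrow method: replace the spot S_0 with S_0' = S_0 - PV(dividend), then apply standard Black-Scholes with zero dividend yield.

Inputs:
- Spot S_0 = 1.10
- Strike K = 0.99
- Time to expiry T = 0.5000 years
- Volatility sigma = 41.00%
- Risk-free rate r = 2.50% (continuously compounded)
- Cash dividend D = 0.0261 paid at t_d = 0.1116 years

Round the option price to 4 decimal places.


Answer: Price = 0.0762

Derivation:
PV(D) = D * exp(-r * t_d) = 0.0261 * 0.99721389 = 0.02602728
S_0' = S_0 - PV(D) = 1.1000 - 0.02602728 = 1.07397272
d1 = (ln(S_0'/K) + (r + sigma^2/2)*T) / (sigma*sqrt(T)) = 0.46889778
d2 = d1 - sigma*sqrt(T) = 0.17898400
exp(-rT) = 0.98757780
N(-d1) = 0.31957135; N(-d2) = 0.42897513
P = K * exp(-rT) * N(-d2) - S_0' * N(-d1) = 0.9900 * 0.98757780 * 0.42897513 - 1.07397272 * 0.31957135 = 0.0762


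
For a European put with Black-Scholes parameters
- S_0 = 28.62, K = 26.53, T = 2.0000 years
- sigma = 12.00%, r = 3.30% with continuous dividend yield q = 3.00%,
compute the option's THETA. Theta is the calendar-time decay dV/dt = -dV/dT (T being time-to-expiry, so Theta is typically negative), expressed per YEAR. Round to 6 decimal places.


d1 = 0.5670383912; d2 = 0.3973327637
phi(d1) = 0.3396957885; exp(-qT) = 0.9417645336; exp(-rT) = 0.9361308643
Theta = -S*exp(-qT)*phi(d1)*sigma/(2*sqrt(T)) + r*K*exp(-rT)*N(-d2) - q*S*exp(-qT)*N(-d1)
N(-d1) = 0.2853440494; N(-d2) = 0.3455610449; sqrt(T) = 1.4142135624
Term 1 = -28.6200 * 0.9417645336 * 0.3396957885 * 0.1200 / (2 * 1.4142135624) = -0.3884529068
Term 2 = 0.0330 * 26.5300 * 0.9361308643 * 0.3455610449 = 0.2832125750
Term 3 = -0.0300 * 28.6200 * 0.9417645336 * 0.2853440494 = -0.2307289211
Theta = -0.3884529068 + (0.2832125750) + (-0.2307289211) = -0.335969

Answer: Theta = -0.335969


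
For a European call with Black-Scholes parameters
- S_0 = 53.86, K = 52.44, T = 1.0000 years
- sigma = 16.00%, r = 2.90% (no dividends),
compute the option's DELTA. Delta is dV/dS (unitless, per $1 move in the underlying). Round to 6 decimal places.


d1 = 0.4282401780; d2 = 0.2682401780
phi(d1) = 0.3639883715; exp(-qT) = 1.0000000000; exp(-rT) = 0.9714164645
N(d1) = 0.6657618663
Delta = exp(-qT) * N(d1) = 1.0000000000 * 0.6657618663 = 0.665762

Answer: Delta = 0.665762


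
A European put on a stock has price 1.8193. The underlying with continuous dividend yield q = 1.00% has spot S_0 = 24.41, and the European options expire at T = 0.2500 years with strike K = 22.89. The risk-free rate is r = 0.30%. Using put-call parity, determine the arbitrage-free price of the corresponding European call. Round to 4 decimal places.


Put-call parity: C - P = S_0 * exp(-qT) - K * exp(-rT).
S_0 * exp(-qT) = 24.4100 * 0.99750312 = 24.34905122
K * exp(-rT) = 22.8900 * 0.99925028 = 22.87283894
C = P + S*exp(-qT) - K*exp(-rT)
C = 1.8193 + 24.34905122 - 22.87283894 = 3.2955

Answer: Call price = 3.2955


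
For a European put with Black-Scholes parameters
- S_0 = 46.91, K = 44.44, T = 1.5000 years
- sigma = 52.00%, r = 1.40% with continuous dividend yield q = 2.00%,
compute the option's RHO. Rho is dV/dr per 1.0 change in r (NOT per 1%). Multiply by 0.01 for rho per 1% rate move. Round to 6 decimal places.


Answer: Rho = -39.020627

Derivation:
d1 = 0.3892347663; d2 = -0.2476325668
phi(d1) = 0.3698379342; exp(-qT) = 0.9704455335; exp(-rT) = 0.9792189646
N(-d2) = 0.5977906447
Rho = -K*T*exp(-rT)*N(-d2) = -44.4400 * 1.5000 * 0.9792189646 * 0.5977906447 = -39.020627


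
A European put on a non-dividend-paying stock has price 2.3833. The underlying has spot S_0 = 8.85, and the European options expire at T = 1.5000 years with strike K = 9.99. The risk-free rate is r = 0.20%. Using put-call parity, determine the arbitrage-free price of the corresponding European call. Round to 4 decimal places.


Put-call parity: C - P = S_0 * exp(-qT) - K * exp(-rT).
S_0 * exp(-qT) = 8.8500 * 1.00000000 = 8.85000000
K * exp(-rT) = 9.9900 * 0.99700450 = 9.96007491
C = P + S*exp(-qT) - K*exp(-rT)
C = 2.3833 + 8.85000000 - 9.96007491 = 1.2732

Answer: Call price = 1.2732


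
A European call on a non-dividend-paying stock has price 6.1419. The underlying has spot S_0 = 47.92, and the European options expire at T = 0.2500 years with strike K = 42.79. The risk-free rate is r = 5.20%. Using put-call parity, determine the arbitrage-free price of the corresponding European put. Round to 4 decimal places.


Put-call parity: C - P = S_0 * exp(-qT) - K * exp(-rT).
S_0 * exp(-qT) = 47.9200 * 1.00000000 = 47.92000000
K * exp(-rT) = 42.7900 * 0.98708414 = 42.23733014
P = C - S*exp(-qT) + K*exp(-rT)
P = 6.1419 - 47.92000000 + 42.23733014 = 0.4592

Answer: Put price = 0.4592


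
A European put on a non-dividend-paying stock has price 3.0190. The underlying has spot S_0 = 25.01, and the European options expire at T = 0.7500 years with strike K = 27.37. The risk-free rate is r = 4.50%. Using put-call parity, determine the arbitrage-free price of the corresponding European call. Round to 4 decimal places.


Put-call parity: C - P = S_0 * exp(-qT) - K * exp(-rT).
S_0 * exp(-qT) = 25.0100 * 1.00000000 = 25.01000000
K * exp(-rT) = 27.3700 * 0.96681318 = 26.46167667
C = P + S*exp(-qT) - K*exp(-rT)
C = 3.0190 + 25.01000000 - 26.46167667 = 1.5673

Answer: Call price = 1.5673


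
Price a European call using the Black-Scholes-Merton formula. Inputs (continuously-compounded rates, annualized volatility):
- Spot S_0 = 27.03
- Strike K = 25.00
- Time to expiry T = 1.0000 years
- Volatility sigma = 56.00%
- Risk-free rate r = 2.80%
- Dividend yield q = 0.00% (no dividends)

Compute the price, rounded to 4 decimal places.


d1 = (ln(S/K) + (r - q + 0.5*sigma^2) * T) / (sigma * sqrt(T)) = 0.46941346
d2 = d1 - sigma * sqrt(T) = -0.09058654
exp(-rT) = 0.97238837; exp(-qT) = 1.00000000
C = S_0 * exp(-qT) * N(d1) - K * exp(-rT) * N(d2)
N(d1) = 0.68061293; N(d2) = 0.46391056
C = 27.0300 * 1.00000000 * 0.68061293 - 25.0000 * 0.97238837 * 0.46391056 = 7.1194

Answer: Price = 7.1194


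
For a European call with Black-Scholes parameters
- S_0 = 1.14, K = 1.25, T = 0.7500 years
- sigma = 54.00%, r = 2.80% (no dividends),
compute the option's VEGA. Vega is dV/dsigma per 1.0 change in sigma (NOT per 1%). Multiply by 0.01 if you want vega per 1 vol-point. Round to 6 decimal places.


d1 = 0.0817585953; d2 = -0.3858951227
phi(d1) = 0.3976111477; exp(-qT) = 1.0000000000; exp(-rT) = 0.9792189646
Vega = S * exp(-qT) * phi(d1) * sqrt(T) = 1.1400 * 1.0000000000 * 0.3976111477 * 0.8660254038 = 0.392549

Answer: Vega = 0.392549


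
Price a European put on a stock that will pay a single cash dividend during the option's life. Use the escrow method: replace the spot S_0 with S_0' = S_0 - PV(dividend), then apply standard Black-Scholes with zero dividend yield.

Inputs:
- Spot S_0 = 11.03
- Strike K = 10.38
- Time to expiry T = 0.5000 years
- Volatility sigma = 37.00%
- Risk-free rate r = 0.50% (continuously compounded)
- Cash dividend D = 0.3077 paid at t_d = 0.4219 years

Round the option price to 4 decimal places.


PV(D) = D * exp(-r * t_d) = 0.3077 * 0.99789272 = 0.30705159
S_0' = S_0 - PV(D) = 11.0300 - 0.30705159 = 10.72294841
d1 = (ln(S_0'/K) + (r + sigma^2/2)*T) / (sigma*sqrt(T)) = 0.26461189
d2 = d1 - sigma*sqrt(T) = 0.00298238
exp(-rT) = 0.99750312
N(-d1) = 0.39565423; N(-d2) = 0.49881020
P = K * exp(-rT) * N(-d2) - S_0' * N(-d1) = 10.3800 * 0.99750312 * 0.49881020 - 10.72294841 * 0.39565423 = 0.9221

Answer: Price = 0.9221


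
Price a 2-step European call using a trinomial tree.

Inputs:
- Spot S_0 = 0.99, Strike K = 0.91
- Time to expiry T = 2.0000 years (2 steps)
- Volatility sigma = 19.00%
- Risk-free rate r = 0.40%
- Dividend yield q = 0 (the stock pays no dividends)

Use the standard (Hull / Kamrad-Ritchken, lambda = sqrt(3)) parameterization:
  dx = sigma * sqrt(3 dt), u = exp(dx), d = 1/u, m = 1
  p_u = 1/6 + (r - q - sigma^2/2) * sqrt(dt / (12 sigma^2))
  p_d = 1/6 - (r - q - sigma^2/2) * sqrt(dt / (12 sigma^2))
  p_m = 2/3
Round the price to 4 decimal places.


dt = T/N = 1.000000; dx = sigma*sqrt(3*dt) = 0.329090
u = exp(dx) = 1.389702; d = 1/u = 0.719579
p_u = 0.145320, p_m = 0.666667, p_d = 0.188013
Discount per step: exp(-r*dt) = 0.996008
Stock lattice S(k, j) with j the centered position index:
  k=0: S(0,+0) = 0.9900
  k=1: S(1,-1) = 0.7124; S(1,+0) = 0.9900; S(1,+1) = 1.3758
  k=2: S(2,-2) = 0.5126; S(2,-1) = 0.7124; S(2,+0) = 0.9900; S(2,+1) = 1.3758; S(2,+2) = 1.9120
Terminal payoffs V(N, j) = max(S_T - K, 0):
  V(2,-2) = 0.000000; V(2,-1) = 0.000000; V(2,+0) = 0.080000; V(2,+1) = 0.465805; V(2,+2) = 1.001960
Backward induction: V(k, j) = exp(-r*dt) * [p_u * V(k+1, j+1) + p_m * V(k+1, j) + p_d * V(k+1, j-1)]
  V(1,-1) = exp(-r*dt) * [p_u*0.080000 + p_m*0.000000 + p_d*0.000000] = 0.011579
  V(1,+0) = exp(-r*dt) * [p_u*0.465805 + p_m*0.080000 + p_d*0.000000] = 0.120541
  V(1,+1) = exp(-r*dt) * [p_u*1.001960 + p_m*0.465805 + p_d*0.080000] = 0.469302
  V(0,+0) = exp(-r*dt) * [p_u*0.469302 + p_m*0.120541 + p_d*0.011579] = 0.150135

Answer: Price = V(0,0) = 0.1501


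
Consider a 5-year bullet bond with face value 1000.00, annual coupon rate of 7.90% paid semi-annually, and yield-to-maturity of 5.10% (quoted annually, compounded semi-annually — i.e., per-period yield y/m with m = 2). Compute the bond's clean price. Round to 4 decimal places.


Coupon per period c = face * coupon_rate / m = 39.500000
Periods per year m = 2; per-period yield y/m = 0.025500
Number of cashflows N = 10
Cashflows (t years, CF_t, discount factor 1/(1+y/m)^(m*t), PV):
  t = 0.5000: CF_t = 39.500000, DF = 0.975134, PV = 38.517796
  t = 1.0000: CF_t = 39.500000, DF = 0.950886, PV = 37.560016
  t = 1.5000: CF_t = 39.500000, DF = 0.927242, PV = 36.626051
  t = 2.0000: CF_t = 39.500000, DF = 0.904185, PV = 35.715311
  t = 2.5000: CF_t = 39.500000, DF = 0.881702, PV = 34.827217
  t = 3.0000: CF_t = 39.500000, DF = 0.859777, PV = 33.961206
  t = 3.5000: CF_t = 39.500000, DF = 0.838398, PV = 33.116730
  t = 4.0000: CF_t = 39.500000, DF = 0.817551, PV = 32.293252
  t = 4.5000: CF_t = 39.500000, DF = 0.797222, PV = 31.490250
  t = 5.0000: CF_t = 1039.500000, DF = 0.777398, PV = 808.105098
Price P = sum_t PV_t = 1122.212928

Answer: Price = 1122.2129


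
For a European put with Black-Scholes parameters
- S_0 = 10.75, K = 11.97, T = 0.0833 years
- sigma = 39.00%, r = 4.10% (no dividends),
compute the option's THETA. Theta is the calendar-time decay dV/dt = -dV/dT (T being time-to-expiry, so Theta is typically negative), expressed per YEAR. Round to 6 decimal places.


Answer: Theta = -1.578137

Derivation:
d1 = -0.8683974728; d2 = -0.9809582564
phi(d1) = 0.2736253022; exp(-qT) = 1.0000000000; exp(-rT) = 0.9965905255
Theta = -S*exp(-qT)*phi(d1)*sigma/(2*sqrt(T)) + r*K*exp(-rT)*N(-d2) - q*S*exp(-qT)*N(-d1)
N(-d1) = 0.8074116111; N(-d2) = 0.8366933364; sqrt(T) = 0.2886173938
Term 1 = -10.7500 * 1.0000000000 * 0.2736253022 * 0.3900 / (2 * 0.2886173938) = -1.9873613027
Term 2 = 0.0410 * 11.9700 * 0.9965905255 * 0.8366933364 = 0.4092239767
Term 3 = 0 (no dividend yield, q = 0)
Theta = -1.9873613027 + (0.4092239767) + (0.0000000000) = -1.578137


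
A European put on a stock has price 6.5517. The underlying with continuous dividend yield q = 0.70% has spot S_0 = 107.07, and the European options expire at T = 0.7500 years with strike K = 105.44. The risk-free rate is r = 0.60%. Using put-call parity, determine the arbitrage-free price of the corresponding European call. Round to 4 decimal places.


Answer: Call price = 8.0945

Derivation:
Put-call parity: C - P = S_0 * exp(-qT) - K * exp(-rT).
S_0 * exp(-qT) = 107.0700 * 0.99476376 = 106.50935548
K * exp(-rT) = 105.4400 * 0.99551011 = 104.96658598
C = P + S*exp(-qT) - K*exp(-rT)
C = 6.5517 + 106.50935548 - 104.96658598 = 8.0945


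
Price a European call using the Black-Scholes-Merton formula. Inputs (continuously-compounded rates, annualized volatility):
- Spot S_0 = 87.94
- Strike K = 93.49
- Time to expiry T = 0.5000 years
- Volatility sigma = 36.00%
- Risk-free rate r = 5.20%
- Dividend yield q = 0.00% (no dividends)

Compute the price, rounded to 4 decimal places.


Answer: Price = 7.5769

Derivation:
d1 = (ln(S/K) + (r - q + 0.5*sigma^2) * T) / (sigma * sqrt(T)) = -0.01099832
d2 = d1 - sigma * sqrt(T) = -0.26555676
exp(-rT) = 0.97433509; exp(-qT) = 1.00000000
C = S_0 * exp(-qT) * N(d1) - K * exp(-rT) * N(d2)
N(d1) = 0.49561239; N(d2) = 0.39529030
C = 87.9400 * 1.00000000 * 0.49561239 - 93.4900 * 0.97433509 * 0.39529030 = 7.5769


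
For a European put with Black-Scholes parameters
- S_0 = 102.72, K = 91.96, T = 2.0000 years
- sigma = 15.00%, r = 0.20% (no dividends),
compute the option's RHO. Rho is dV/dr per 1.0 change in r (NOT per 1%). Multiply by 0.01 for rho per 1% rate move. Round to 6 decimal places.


Answer: Rho = -60.816563

Derivation:
d1 = 0.6465461026; d2 = 0.4344140682
phi(d1) = 0.3236963271; exp(-qT) = 1.0000000000; exp(-rT) = 0.9960079893
N(-d2) = 0.3319938918
Rho = -K*T*exp(-rT)*N(-d2) = -91.9600 * 2.0000 * 0.9960079893 * 0.3319938918 = -60.816563


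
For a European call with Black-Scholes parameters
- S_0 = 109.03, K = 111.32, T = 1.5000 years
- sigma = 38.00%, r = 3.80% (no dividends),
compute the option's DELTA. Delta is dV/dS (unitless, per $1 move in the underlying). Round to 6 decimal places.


d1 = 0.3105139442; d2 = -0.1548891069
phi(d1) = 0.3801657307; exp(-qT) = 1.0000000000; exp(-rT) = 0.9445940694
N(d1) = 0.6219149214
Delta = exp(-qT) * N(d1) = 1.0000000000 * 0.6219149214 = 0.621915

Answer: Delta = 0.621915


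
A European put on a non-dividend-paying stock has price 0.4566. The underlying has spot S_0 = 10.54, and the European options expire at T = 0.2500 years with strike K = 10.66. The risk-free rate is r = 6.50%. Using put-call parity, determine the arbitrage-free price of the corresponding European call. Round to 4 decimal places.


Answer: Call price = 0.5084

Derivation:
Put-call parity: C - P = S_0 * exp(-qT) - K * exp(-rT).
S_0 * exp(-qT) = 10.5400 * 1.00000000 = 10.54000000
K * exp(-rT) = 10.6600 * 0.98388132 = 10.48817486
C = P + S*exp(-qT) - K*exp(-rT)
C = 0.4566 + 10.54000000 - 10.48817486 = 0.5084


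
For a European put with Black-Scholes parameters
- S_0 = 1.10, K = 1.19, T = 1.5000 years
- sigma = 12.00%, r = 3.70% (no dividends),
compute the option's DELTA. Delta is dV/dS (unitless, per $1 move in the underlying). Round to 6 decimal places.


d1 = -0.0839843438; d2 = -0.2309537284
phi(d1) = 0.3975378147; exp(-qT) = 1.0000000000; exp(-rT) = 0.9460120237
N(-d1) = 0.5334655602
Delta = -exp(-qT) * N(-d1) = -1.0000000000 * 0.5334655602 = -0.533466

Answer: Delta = -0.533466


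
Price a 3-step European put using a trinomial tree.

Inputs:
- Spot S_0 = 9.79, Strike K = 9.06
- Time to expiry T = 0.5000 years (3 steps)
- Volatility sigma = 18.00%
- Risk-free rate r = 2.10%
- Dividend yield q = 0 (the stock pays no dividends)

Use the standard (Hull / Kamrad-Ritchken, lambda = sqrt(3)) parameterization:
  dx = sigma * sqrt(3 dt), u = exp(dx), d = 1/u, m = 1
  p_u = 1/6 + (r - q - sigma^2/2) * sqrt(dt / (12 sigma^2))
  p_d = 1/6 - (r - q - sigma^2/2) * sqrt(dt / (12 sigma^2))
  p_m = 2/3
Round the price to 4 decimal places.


Answer: Price = V(0,0) = 0.1890

Derivation:
dt = T/N = 0.166667; dx = sigma*sqrt(3*dt) = 0.127279
u = exp(dx) = 1.135734; d = 1/u = 0.880488
p_u = 0.169809, p_m = 0.666667, p_d = 0.163524
Discount per step: exp(-r*dt) = 0.996506
Stock lattice S(k, j) with j the centered position index:
  k=0: S(0,+0) = 9.7900
  k=1: S(1,-1) = 8.6200; S(1,+0) = 9.7900; S(1,+1) = 11.1188
  k=2: S(2,-2) = 7.5898; S(2,-1) = 8.6200; S(2,+0) = 9.7900; S(2,+1) = 11.1188; S(2,+2) = 12.6280
  k=3: S(3,-3) = 6.6827; S(3,-2) = 7.5898; S(3,-1) = 8.6200; S(3,+0) = 9.7900; S(3,+1) = 11.1188; S(3,+2) = 12.6280; S(3,+3) = 14.3421
Terminal payoffs V(N, j) = max(K - S_T, 0):
  V(3,-3) = 2.377289; V(3,-2) = 1.470217; V(3,-1) = 0.440025; V(3,+0) = 0.000000; V(3,+1) = 0.000000; V(3,+2) = 0.000000; V(3,+3) = 0.000000
Backward induction: V(k, j) = exp(-r*dt) * [p_u * V(k+1, j+1) + p_m * V(k+1, j) + p_d * V(k+1, j-1)]
  V(2,-2) = exp(-r*dt) * [p_u*0.440025 + p_m*1.470217 + p_d*2.377289] = 1.438565
  V(2,-1) = exp(-r*dt) * [p_u*0.000000 + p_m*0.440025 + p_d*1.470217] = 0.531900
  V(2,+0) = exp(-r*dt) * [p_u*0.000000 + p_m*0.000000 + p_d*0.440025] = 0.071703
  V(2,+1) = exp(-r*dt) * [p_u*0.000000 + p_m*0.000000 + p_d*0.000000] = 0.000000
  V(2,+2) = exp(-r*dt) * [p_u*0.000000 + p_m*0.000000 + p_d*0.000000] = 0.000000
  V(1,-1) = exp(-r*dt) * [p_u*0.071703 + p_m*0.531900 + p_d*1.438565] = 0.599913
  V(1,+0) = exp(-r*dt) * [p_u*0.000000 + p_m*0.071703 + p_d*0.531900] = 0.134310
  V(1,+1) = exp(-r*dt) * [p_u*0.000000 + p_m*0.000000 + p_d*0.071703] = 0.011684
  V(0,+0) = exp(-r*dt) * [p_u*0.011684 + p_m*0.134310 + p_d*0.599913] = 0.188961


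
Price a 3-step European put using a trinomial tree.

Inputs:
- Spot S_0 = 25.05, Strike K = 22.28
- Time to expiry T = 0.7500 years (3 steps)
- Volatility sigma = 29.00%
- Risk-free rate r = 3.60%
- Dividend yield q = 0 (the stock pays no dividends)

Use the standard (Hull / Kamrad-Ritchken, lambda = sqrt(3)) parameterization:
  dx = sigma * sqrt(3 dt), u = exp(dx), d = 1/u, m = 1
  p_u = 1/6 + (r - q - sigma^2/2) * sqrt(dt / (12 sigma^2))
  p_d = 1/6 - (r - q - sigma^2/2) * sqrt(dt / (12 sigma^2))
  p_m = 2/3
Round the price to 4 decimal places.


Answer: Price = V(0,0) = 1.1026

Derivation:
dt = T/N = 0.250000; dx = sigma*sqrt(3*dt) = 0.251147
u = exp(dx) = 1.285500; d = 1/u = 0.777908
p_u = 0.163655, p_m = 0.666667, p_d = 0.169678
Discount per step: exp(-r*dt) = 0.991040
Stock lattice S(k, j) with j the centered position index:
  k=0: S(0,+0) = 25.0500
  k=1: S(1,-1) = 19.4866; S(1,+0) = 25.0500; S(1,+1) = 32.2018
  k=2: S(2,-2) = 15.1588; S(2,-1) = 19.4866; S(2,+0) = 25.0500; S(2,+1) = 32.2018; S(2,+2) = 41.3954
  k=3: S(3,-3) = 11.7921; S(3,-2) = 15.1588; S(3,-1) = 19.4866; S(3,+0) = 25.0500; S(3,+1) = 32.2018; S(3,+2) = 41.3954; S(3,+3) = 53.2137
Terminal payoffs V(N, j) = max(K - S_T, 0):
  V(3,-3) = 10.487877; V(3,-2) = 7.121232; V(3,-1) = 2.793411; V(3,+0) = 0.000000; V(3,+1) = 0.000000; V(3,+2) = 0.000000; V(3,+3) = 0.000000
Backward induction: V(k, j) = exp(-r*dt) * [p_u * V(k+1, j+1) + p_m * V(k+1, j) + p_d * V(k+1, j-1)]
  V(2,-2) = exp(-r*dt) * [p_u*2.793411 + p_m*7.121232 + p_d*10.487877] = 6.921630
  V(2,-1) = exp(-r*dt) * [p_u*0.000000 + p_m*2.793411 + p_d*7.121232] = 3.043078
  V(2,+0) = exp(-r*dt) * [p_u*0.000000 + p_m*0.000000 + p_d*2.793411] = 0.469733
  V(2,+1) = exp(-r*dt) * [p_u*0.000000 + p_m*0.000000 + p_d*0.000000] = 0.000000
  V(2,+2) = exp(-r*dt) * [p_u*0.000000 + p_m*0.000000 + p_d*0.000000] = 0.000000
  V(1,-1) = exp(-r*dt) * [p_u*0.469733 + p_m*3.043078 + p_d*6.921630] = 3.250653
  V(1,+0) = exp(-r*dt) * [p_u*0.000000 + p_m*0.469733 + p_d*3.043078] = 0.822067
  V(1,+1) = exp(-r*dt) * [p_u*0.000000 + p_m*0.000000 + p_d*0.469733] = 0.078989
  V(0,+0) = exp(-r*dt) * [p_u*0.078989 + p_m*0.822067 + p_d*3.250653] = 1.102567


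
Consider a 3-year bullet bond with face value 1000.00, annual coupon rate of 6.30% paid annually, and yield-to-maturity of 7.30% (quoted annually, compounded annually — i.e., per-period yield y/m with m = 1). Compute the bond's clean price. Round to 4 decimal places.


Coupon per period c = face * coupon_rate / m = 63.000000
Periods per year m = 1; per-period yield y/m = 0.073000
Number of cashflows N = 3
Cashflows (t years, CF_t, discount factor 1/(1+y/m)^(m*t), PV):
  t = 1.0000: CF_t = 63.000000, DF = 0.931966, PV = 58.713886
  t = 2.0000: CF_t = 63.000000, DF = 0.868561, PV = 54.719372
  t = 3.0000: CF_t = 1063.000000, DF = 0.809470, PV = 860.466761
Price P = sum_t PV_t = 973.900019

Answer: Price = 973.9000


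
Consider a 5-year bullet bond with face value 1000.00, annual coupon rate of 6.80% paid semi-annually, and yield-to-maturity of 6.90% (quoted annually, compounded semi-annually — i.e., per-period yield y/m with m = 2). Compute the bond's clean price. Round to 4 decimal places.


Answer: Price = 995.8312

Derivation:
Coupon per period c = face * coupon_rate / m = 34.000000
Periods per year m = 2; per-period yield y/m = 0.034500
Number of cashflows N = 10
Cashflows (t years, CF_t, discount factor 1/(1+y/m)^(m*t), PV):
  t = 0.5000: CF_t = 34.000000, DF = 0.966651, PV = 32.866119
  t = 1.0000: CF_t = 34.000000, DF = 0.934413, PV = 31.770052
  t = 1.5000: CF_t = 34.000000, DF = 0.903251, PV = 30.710539
  t = 2.0000: CF_t = 34.000000, DF = 0.873128, PV = 29.686359
  t = 2.5000: CF_t = 34.000000, DF = 0.844010, PV = 28.696336
  t = 3.0000: CF_t = 34.000000, DF = 0.815863, PV = 27.739329
  t = 3.5000: CF_t = 34.000000, DF = 0.788654, PV = 26.814238
  t = 4.0000: CF_t = 34.000000, DF = 0.762353, PV = 25.919998
  t = 4.5000: CF_t = 34.000000, DF = 0.736929, PV = 25.055580
  t = 5.0000: CF_t = 1034.000000, DF = 0.712353, PV = 736.572650
Price P = sum_t PV_t = 995.831198


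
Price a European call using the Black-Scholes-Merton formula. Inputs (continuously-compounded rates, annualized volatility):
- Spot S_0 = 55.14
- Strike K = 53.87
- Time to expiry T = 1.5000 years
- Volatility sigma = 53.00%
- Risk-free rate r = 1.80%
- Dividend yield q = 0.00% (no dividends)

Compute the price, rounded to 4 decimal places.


d1 = (ln(S/K) + (r - q + 0.5*sigma^2) * T) / (sigma * sqrt(T)) = 0.40205011
d2 = d1 - sigma * sqrt(T) = -0.24706467
exp(-rT) = 0.97336124; exp(-qT) = 1.00000000
C = S_0 * exp(-qT) * N(d1) - K * exp(-rT) * N(d2)
N(d1) = 0.65617643; N(d2) = 0.40242909
C = 55.1400 * 1.00000000 * 0.65617643 - 53.8700 * 0.97336124 * 0.40242909 = 15.0802

Answer: Price = 15.0802
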